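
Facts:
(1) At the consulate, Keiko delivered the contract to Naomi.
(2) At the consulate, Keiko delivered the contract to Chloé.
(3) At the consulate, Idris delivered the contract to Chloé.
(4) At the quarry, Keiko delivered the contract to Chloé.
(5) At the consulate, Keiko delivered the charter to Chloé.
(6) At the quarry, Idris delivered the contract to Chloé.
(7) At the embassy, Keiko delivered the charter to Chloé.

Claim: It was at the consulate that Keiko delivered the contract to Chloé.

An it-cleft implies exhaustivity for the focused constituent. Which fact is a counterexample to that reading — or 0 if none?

Focus of the cleft: "at the consulate" (the setting). Presupposed background: agent = Keiko, thing = the contract, recipient = Chloé.
The exhaustive reading says no other setting fits that background.
Fact (4) shares the background but with setting = at the quarry; exhaustivity is violated.

4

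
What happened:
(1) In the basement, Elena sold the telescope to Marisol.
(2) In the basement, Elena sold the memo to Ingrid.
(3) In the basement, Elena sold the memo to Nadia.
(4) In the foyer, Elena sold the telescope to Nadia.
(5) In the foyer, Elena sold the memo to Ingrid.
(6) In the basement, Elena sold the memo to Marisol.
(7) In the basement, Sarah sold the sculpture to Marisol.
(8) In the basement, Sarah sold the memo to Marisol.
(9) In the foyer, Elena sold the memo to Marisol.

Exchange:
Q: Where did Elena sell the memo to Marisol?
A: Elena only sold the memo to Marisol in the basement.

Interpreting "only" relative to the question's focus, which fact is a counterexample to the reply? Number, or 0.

Answering "Where did ...?" puts focus on the setting — here, "in the basement".
So "only" ranges over settings; the rest (Elena as agent and the memo as thing and Marisol as recipient) is presupposed.
Fact (9) keeps Elena as agent and the memo as thing and Marisol as recipient but has setting = in the foyer; that refutes the reply.
(Fact (2) would refute a reading with focus on the recipient — but that is not what the question asks.)

9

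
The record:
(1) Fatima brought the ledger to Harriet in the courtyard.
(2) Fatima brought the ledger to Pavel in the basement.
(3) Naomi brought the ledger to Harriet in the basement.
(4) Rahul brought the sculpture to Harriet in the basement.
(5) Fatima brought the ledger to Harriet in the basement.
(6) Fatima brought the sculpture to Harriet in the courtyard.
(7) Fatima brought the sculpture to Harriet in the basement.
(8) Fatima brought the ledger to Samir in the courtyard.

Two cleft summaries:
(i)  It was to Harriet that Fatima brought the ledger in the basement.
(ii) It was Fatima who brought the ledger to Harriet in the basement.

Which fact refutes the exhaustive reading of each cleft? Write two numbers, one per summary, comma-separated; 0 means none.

Summary (i) focuses "Harriet" (the recipient); background Fatima as agent and the ledger as thing and in the basement as setting. Fact (2) matches that background with recipient = Pavel — refutes (i).
Summary (ii) focuses "Fatima" (the agent); background the ledger as thing and Harriet as recipient and in the basement as setting. Fact (3) matches that background with agent = Naomi — refutes (ii).

2, 3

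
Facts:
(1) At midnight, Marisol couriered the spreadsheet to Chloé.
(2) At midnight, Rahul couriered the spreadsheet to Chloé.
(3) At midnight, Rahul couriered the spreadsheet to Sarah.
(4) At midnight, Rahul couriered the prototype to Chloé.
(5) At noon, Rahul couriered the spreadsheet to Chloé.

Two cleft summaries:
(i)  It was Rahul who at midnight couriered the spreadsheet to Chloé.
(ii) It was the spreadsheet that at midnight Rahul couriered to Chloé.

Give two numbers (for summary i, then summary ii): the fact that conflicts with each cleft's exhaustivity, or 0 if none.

(i): focus "Rahul". Looking for the spreadsheet as thing and Chloé as recipient and at midnight as setting with some other agent — fact (1) has Marisol there. Refuted.
(ii): focus "the spreadsheet". Looking for Rahul as agent and Chloé as recipient and at midnight as setting with some other thing — fact (4) has the prototype there. Refuted.

1, 4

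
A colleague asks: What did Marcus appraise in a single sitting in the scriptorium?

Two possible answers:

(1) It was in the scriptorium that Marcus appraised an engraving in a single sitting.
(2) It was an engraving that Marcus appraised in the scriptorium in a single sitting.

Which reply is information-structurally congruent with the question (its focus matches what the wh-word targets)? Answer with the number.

2

The question word "what" targets the direct object.
Option (1) clefts "in the scriptorium" — the location, not what was asked.
Option (2) clefts "an engraving" — that matches what the question asks about.
So the congruent reply is (2).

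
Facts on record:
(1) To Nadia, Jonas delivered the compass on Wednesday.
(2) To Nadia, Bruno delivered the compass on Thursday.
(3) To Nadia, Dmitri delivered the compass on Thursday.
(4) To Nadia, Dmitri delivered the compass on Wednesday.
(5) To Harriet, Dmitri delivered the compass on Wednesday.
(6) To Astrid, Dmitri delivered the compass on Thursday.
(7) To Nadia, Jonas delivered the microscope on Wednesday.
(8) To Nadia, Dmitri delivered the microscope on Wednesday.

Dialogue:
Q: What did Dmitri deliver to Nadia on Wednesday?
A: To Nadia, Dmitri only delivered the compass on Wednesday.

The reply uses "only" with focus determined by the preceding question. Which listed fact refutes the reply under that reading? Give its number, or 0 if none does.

The question "What did ...?" targets the thing, so in the reply the focus falls on "the compass".
So "only" ranges over things; the rest (same agent, recipient, setting (Dmitri / Nadia / on Wednesday)) is presupposed.
Fact (8) keeps same agent, recipient, setting (Dmitri / Nadia / on Wednesday) but has thing = the microscope; that refutes the reply.
(Fact (3) would refute a reading with focus on the setting — but that is not what the question asks.)

8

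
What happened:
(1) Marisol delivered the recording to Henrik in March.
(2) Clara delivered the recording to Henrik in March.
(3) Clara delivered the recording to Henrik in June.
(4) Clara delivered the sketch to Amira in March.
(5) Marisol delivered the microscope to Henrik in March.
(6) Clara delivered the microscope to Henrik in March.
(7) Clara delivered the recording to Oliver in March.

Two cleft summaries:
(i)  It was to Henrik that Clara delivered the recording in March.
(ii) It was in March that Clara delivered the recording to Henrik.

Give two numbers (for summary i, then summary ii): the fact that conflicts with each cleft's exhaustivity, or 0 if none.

7, 3

Summary (i) focuses "Henrik" (the recipient); background Clara as agent and the recording as thing and in March as setting. Fact (7) matches that background with recipient = Oliver — refutes (i).
Summary (ii) focuses "in March" (the setting); background Clara as agent and the recording as thing and Henrik as recipient. Fact (3) matches that background with setting = in June — refutes (ii).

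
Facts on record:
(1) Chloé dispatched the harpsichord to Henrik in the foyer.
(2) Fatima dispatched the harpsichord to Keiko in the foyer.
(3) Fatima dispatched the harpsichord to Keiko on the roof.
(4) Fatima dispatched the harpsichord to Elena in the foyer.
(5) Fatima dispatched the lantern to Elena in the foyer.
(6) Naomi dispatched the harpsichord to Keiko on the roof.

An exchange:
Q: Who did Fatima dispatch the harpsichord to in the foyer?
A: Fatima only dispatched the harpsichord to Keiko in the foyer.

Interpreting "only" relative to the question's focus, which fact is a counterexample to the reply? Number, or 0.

4

Answering "Who did ... to ...?" puts focus on the recipient — here, "Keiko".
So "only" ranges over recipients; the rest (same agent, thing, setting (Fatima / the harpsichord / in the foyer)) is presupposed.
Fact (4) keeps same agent, thing, setting (Fatima / the harpsichord / in the foyer) but has recipient = Elena; that refutes the reply.
(Fact (3) would refute a reading with focus on the setting — but that is not what the question asks.)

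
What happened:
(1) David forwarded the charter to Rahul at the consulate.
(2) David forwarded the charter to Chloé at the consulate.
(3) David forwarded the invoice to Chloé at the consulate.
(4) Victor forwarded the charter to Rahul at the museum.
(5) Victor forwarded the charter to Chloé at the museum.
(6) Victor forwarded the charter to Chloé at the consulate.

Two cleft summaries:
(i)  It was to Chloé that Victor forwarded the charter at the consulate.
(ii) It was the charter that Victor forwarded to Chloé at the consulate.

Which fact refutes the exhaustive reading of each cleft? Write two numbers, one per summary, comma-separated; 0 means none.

0, 0

(i): focus "Chloé". No fact shares Victor as agent and the charter as thing and at the consulate as setting with a different recipient. 0.
(ii): focus "the charter". No fact shares Victor as agent and Chloé as recipient and at the consulate as setting with a different thing. 0.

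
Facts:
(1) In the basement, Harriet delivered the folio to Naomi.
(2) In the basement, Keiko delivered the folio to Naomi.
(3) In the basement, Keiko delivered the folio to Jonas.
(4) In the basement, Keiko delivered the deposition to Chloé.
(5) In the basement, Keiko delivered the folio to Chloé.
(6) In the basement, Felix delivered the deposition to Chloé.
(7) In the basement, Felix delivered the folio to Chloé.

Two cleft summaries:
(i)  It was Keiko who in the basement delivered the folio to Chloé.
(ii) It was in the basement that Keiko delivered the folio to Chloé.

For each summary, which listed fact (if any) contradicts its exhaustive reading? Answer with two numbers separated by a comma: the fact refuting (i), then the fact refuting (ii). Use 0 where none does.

7, 0

(i): focus "Keiko". Looking for the folio as thing and Chloé as recipient and in the basement as setting with some other agent — fact (7) has Felix there. Refuted.
(ii): focus "in the basement". No fact shares Keiko as agent and the folio as thing and Chloé as recipient with a different setting. 0.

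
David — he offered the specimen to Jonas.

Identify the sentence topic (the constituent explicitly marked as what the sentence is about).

The construction explicitly marks "David" as what the sentence is about — the topic.
The remainder of the clause is the comment (what is said about the topic).

David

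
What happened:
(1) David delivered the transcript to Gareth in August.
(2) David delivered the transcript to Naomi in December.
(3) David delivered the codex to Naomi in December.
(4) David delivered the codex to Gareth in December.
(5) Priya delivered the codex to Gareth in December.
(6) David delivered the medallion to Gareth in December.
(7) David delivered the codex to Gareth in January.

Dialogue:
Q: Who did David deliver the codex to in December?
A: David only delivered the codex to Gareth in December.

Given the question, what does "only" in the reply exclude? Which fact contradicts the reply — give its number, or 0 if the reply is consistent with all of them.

Answering "Who did ... to ...?" puts focus on the recipient — here, "Gareth".
So "only" ranges over recipients; the rest (David as agent and the codex as thing and in December as setting) is presupposed.
Fact (3) keeps David as agent and the codex as thing and in December as setting but has recipient = Naomi; that refutes the reply.
(Fact (6) would refute a reading with focus on the thing — but that is not what the question asks.)

3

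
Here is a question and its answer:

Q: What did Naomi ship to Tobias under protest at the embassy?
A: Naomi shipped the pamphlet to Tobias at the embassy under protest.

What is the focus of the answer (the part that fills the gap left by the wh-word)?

The wh-word "what" asks about the direct object.
In the answer, "Naomi", "to Tobias", "at the embassy" and "under protest" are given — repeated from the question.
The constituent filling the direct object gap is "the pamphlet"; that is the focus and would carry nuclear stress.

the pamphlet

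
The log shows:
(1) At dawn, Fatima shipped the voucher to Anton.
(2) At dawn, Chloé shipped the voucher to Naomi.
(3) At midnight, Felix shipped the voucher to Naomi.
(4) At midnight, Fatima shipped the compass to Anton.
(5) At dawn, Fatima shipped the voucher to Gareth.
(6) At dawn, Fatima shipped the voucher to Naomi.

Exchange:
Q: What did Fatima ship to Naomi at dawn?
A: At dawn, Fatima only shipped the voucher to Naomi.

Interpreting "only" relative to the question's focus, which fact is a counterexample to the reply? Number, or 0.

The question "What did ...?" targets the thing, so in the reply the focus falls on "the voucher".
So "only" ranges over things; the rest (same agent, recipient, setting (Fatima / Naomi / at dawn)) is presupposed.
No listed fact shares that background with another thing. Nothing contradicts the reply.
(Fact (1) would refute a reading with focus on the recipient — but that is not what the question asks.)

0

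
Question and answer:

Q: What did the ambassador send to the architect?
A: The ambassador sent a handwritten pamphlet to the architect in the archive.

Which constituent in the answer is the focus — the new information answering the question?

The wh-word "what" asks about the direct object.
In the answer, "the ambassador" and "to the architect" are given — repeated from the question.
"in the archive" is also new, but it specifies the location, which is not what the question asks about — so it is not the focus.
The constituent filling the direct object gap is "a handwritten pamphlet"; that is the focus.

a handwritten pamphlet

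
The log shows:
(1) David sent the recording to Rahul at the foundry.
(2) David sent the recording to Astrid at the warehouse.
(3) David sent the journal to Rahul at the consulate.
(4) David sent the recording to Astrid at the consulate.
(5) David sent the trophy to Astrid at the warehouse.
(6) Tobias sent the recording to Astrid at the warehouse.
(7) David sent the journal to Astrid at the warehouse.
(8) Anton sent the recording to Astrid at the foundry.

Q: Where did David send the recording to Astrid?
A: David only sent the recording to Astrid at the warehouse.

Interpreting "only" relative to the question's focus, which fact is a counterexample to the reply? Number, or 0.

Answering "Where did ...?" puts focus on the setting — here, "at the warehouse".
"Only" then excludes alternative settings while the background — same agent, thing, recipient (David / the recording / Astrid) — is held fixed.
Fact (4) keeps same agent, thing, recipient (David / the recording / Astrid) but has setting = at the consulate; that refutes the reply.
(Fact (5) would refute a reading with focus on the thing — but that is not what the question asks.)

4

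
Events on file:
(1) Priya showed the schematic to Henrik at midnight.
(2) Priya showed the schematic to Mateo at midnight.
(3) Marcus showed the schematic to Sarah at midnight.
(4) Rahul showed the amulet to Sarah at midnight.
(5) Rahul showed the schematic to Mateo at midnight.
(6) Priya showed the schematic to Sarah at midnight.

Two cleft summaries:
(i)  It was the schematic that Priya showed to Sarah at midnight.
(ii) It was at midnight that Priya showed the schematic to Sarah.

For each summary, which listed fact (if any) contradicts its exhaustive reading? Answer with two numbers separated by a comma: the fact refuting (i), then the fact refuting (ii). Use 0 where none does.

0, 0

(i): focus "the schematic". No fact shares Priya as agent and Sarah as recipient and at midnight as setting with a different thing. 0.
(ii): focus "at midnight". No fact shares Priya as agent and the schematic as thing and Sarah as recipient with a different setting. 0.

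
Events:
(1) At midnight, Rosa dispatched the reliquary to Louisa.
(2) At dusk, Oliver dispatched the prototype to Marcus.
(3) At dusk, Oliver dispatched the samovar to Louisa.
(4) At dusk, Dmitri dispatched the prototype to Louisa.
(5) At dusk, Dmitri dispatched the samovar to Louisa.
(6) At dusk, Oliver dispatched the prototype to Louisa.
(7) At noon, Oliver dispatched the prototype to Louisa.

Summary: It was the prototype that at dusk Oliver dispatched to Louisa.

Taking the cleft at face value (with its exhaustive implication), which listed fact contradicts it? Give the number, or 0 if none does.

3

Focus of the cleft: "the prototype" (the thing). Presupposed background: same agent, recipient, setting (Oliver / Louisa / at dusk).
Exhaustivity: the prototype is the only thing satisfying that background.
Fact (3) shares the background but with thing = the samovar; exhaustivity is violated.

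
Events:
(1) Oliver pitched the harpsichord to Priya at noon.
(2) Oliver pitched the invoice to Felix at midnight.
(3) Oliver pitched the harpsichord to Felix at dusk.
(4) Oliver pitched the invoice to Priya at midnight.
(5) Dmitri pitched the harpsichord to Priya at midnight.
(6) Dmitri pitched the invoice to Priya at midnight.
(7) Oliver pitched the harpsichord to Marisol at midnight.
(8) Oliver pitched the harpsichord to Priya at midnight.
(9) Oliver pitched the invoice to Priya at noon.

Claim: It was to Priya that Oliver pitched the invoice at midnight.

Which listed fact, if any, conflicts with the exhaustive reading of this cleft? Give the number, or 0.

The cleft puts "Priya" in focus and presupposes the open proposition with same agent, thing, setting (Oliver / the invoice / at midnight).
The exhaustive reading says no other recipient fits that background.
Fact (2) shares the background but with recipient = Felix; exhaustivity is violated.

2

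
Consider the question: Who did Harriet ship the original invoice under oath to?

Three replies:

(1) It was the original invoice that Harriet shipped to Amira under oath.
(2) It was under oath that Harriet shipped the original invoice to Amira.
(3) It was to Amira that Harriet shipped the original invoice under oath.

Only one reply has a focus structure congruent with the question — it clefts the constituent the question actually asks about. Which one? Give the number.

The question word "who" targets the recipient.
Option (1) clefts "the original invoice" — the direct object, not what was asked.
Option (2) clefts "under oath" — the manner, not what was asked.
Option (3) clefts "to Amira" — that matches what the question asks about.
So the congruent reply is (3).

3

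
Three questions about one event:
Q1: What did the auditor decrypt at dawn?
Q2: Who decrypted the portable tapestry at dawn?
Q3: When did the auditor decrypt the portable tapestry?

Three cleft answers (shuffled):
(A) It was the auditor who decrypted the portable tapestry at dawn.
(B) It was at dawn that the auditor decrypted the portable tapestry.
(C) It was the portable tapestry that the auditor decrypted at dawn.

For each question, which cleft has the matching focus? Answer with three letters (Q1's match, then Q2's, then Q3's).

Q1 asks about the direct object; cleft (C) focuses "the portable tapestry", which is the direct object — so Q1 → C.
Q2 asks about the subject (agent); cleft (A) focuses "the auditor", which is the subject (agent) — so Q2 → A.
Q3 asks about the time; cleft (B) focuses "at dawn", which is the time — so Q3 → B.
Mapping: Q1→C, Q2→A, Q3→B.

CAB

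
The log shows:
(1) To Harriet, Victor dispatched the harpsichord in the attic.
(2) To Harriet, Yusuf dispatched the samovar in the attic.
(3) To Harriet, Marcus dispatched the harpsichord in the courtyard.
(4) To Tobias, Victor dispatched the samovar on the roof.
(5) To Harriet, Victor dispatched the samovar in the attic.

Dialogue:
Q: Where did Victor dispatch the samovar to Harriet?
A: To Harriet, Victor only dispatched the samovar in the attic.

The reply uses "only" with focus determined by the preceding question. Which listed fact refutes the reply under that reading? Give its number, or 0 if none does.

0

Answering "Where did ...?" puts focus on the setting — here, "in the attic".
"Only" then excludes alternative settings while the background — same agent, thing, recipient (Victor / the samovar / Harriet) — is held fixed.
No fact keeps same agent, thing, recipient (Victor / the samovar / Harriet) while changing the setting; every other fact differs on something backgrounded. The reply stands.
(Fact (1) would refute a reading with focus on the thing — but that is not what the question asks.)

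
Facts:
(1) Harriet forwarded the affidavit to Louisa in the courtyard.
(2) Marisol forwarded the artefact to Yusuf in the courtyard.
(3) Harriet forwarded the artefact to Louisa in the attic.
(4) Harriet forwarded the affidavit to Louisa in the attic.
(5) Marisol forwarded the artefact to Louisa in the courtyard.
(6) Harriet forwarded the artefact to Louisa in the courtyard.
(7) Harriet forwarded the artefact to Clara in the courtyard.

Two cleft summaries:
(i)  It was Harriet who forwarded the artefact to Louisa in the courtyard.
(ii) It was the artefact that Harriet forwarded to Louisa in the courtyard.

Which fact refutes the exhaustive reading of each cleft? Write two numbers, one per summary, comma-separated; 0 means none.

Summary (i) focuses "Harriet" (the agent); background the artefact as thing and Louisa as recipient and in the courtyard as setting. Fact (5) matches that background with agent = Marisol — refutes (i).
Summary (ii) focuses "the artefact" (the thing); background Harriet as agent and Louisa as recipient and in the courtyard as setting. Fact (1) matches that background with thing = the affidavit — refutes (ii).

5, 1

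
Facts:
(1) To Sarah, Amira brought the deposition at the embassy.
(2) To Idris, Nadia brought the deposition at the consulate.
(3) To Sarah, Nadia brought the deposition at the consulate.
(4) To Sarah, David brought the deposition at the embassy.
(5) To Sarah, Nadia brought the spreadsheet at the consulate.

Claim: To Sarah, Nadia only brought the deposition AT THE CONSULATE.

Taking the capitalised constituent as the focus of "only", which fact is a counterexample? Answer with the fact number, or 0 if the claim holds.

0

Focus (in capitals) is "at the consulate" — the setting. "Only" excludes alternative settings while holding fixed Nadia as agent and the deposition as thing and Sarah as recipient.
No fact matches Nadia as agent and the deposition as thing and Sarah as recipient with a different setting — every other fact differs on at least one backgrounded slot. So no fact refutes it.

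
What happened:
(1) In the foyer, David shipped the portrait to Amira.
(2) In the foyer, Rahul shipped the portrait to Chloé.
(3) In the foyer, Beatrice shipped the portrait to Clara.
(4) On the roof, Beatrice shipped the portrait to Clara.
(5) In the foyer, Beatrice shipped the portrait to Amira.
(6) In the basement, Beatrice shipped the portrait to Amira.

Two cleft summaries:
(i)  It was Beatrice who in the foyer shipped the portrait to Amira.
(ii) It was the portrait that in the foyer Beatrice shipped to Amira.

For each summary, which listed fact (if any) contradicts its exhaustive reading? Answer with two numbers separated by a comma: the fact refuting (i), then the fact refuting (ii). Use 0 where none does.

(i): focus "Beatrice". Looking for same thing, recipient, setting (the portrait / Amira / in the foyer) with some other agent — fact (1) has David there. Refuted.
(ii): focus "the portrait". No fact shares same agent, recipient, setting (Beatrice / Amira / in the foyer) with a different thing. 0.

1, 0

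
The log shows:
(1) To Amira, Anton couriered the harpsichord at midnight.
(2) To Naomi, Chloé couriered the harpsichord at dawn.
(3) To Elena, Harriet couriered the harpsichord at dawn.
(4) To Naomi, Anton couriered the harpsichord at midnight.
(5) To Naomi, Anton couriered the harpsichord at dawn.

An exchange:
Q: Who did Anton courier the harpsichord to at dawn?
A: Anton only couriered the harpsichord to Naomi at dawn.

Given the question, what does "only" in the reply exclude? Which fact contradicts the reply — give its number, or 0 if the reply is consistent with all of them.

0

Answering "Who did ... to ...?" puts focus on the recipient — here, "Naomi".
So "only" ranges over recipients; the rest (same agent, thing, setting (Anton / the harpsichord / at dawn)) is presupposed.
No fact keeps same agent, thing, setting (Anton / the harpsichord / at dawn) while changing the recipient; every other fact differs on something backgrounded. The reply stands.
(Fact (4) would refute a reading with focus on the setting — but that is not what the question asks.)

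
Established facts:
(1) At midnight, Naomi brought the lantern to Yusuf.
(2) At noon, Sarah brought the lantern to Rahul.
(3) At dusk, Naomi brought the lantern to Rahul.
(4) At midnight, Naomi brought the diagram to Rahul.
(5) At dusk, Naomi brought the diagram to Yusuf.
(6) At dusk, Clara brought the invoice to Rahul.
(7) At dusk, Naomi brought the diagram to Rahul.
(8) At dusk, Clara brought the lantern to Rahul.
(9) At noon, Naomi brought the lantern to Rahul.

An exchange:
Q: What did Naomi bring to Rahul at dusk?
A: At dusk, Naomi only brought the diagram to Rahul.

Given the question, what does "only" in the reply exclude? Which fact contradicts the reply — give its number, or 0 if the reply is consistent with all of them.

The question "What did ...?" targets the thing, so in the reply the focus falls on "the diagram".
So "only" ranges over things; the rest (same agent, recipient, setting (Naomi / Rahul / at dusk)) is presupposed.
Fact (3) keeps same agent, recipient, setting (Naomi / Rahul / at dusk) but has thing = the lantern; that refutes the reply.
(Fact (4) would refute a reading with focus on the setting — but that is not what the question asks.)

3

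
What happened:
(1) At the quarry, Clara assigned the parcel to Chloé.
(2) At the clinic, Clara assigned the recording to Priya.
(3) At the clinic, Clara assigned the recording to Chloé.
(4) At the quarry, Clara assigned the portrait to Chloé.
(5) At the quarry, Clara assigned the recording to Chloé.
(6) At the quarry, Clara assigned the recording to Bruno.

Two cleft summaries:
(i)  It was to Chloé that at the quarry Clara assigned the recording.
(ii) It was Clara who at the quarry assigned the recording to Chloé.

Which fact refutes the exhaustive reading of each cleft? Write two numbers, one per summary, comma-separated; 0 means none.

6, 0

Summary (i) focuses "Chloé" (the recipient); background Clara as agent and the recording as thing and at the quarry as setting. Fact (6) matches that background with recipient = Bruno — refutes (i).
Summary (ii) focuses "Clara" (the agent); background the recording as thing and Chloé as recipient and at the quarry as setting. No fact matches that background with a different agent, so 0.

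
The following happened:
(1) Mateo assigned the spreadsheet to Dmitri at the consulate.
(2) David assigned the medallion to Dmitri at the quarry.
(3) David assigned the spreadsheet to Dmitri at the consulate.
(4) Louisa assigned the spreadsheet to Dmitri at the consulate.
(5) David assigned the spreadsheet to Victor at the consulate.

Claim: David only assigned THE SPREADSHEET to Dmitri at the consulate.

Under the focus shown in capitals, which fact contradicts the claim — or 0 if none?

Focus (in capitals) is "the spreadsheet" — the thing. "Only" excludes alternative things while holding fixed agent = David, recipient = Dmitri, setting = at the consulate.
Every other fact changes something in the background, not just the thing. Nothing refutes the claim.

0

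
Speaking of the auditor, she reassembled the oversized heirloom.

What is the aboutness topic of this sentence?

the auditor

The construction explicitly marks "the auditor" as what the sentence is about — the topic.
The remainder of the clause is the comment (what is said about the topic).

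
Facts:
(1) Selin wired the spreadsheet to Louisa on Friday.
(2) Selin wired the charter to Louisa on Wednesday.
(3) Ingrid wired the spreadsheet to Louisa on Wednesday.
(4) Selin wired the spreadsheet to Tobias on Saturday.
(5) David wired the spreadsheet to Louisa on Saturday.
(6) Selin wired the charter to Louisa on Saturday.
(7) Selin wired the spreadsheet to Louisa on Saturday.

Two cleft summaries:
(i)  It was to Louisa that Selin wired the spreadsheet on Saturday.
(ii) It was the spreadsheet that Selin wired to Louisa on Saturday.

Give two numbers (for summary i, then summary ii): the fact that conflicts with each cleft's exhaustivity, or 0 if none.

4, 6

Summary (i) focuses "Louisa" (the recipient); background Selin as agent and the spreadsheet as thing and on Saturday as setting. Fact (4) matches that background with recipient = Tobias — refutes (i).
Summary (ii) focuses "the spreadsheet" (the thing); background Selin as agent and Louisa as recipient and on Saturday as setting. Fact (6) matches that background with thing = the charter — refutes (ii).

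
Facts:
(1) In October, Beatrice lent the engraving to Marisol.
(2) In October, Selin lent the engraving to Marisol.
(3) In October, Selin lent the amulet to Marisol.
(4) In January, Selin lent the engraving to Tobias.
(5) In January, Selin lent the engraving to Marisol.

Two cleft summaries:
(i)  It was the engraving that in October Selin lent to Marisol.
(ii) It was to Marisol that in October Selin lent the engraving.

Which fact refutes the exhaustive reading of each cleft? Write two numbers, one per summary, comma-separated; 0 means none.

(i): focus "the engraving". Looking for agent = Selin, recipient = Marisol, setting = in October with some other thing — fact (3) has the amulet there. Refuted.
(ii): focus "Marisol". No fact shares agent = Selin, thing = the engraving, setting = in October with a different recipient. 0.

3, 0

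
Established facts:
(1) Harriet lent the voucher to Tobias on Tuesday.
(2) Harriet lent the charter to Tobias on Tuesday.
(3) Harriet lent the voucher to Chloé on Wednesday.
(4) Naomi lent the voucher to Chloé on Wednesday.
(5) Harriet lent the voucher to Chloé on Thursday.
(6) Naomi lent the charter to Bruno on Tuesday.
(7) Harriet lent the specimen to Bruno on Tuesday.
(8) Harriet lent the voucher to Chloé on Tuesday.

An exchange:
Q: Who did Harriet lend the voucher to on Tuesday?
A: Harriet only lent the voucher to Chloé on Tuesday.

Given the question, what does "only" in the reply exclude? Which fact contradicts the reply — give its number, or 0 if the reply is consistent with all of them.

1

The question "Who did ... to ...?" targets the recipient, so in the reply the focus falls on "Chloé".
"Only" then excludes alternative recipients while the background — same agent, thing, setting (Harriet / the voucher / on Tuesday) — is held fixed.
Fact (1) shares the background with a different recipient (Tobias) — counterexample.
(Fact (3) would refute a reading with focus on the setting — but that is not what the question asks.)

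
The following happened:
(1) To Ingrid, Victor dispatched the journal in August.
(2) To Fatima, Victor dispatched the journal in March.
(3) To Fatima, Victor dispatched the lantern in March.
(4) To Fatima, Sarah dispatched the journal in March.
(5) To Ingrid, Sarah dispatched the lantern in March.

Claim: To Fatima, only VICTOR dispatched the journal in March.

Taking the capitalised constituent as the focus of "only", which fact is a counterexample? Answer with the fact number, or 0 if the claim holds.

The capitals mark "Victor" as focus. So "only" rules out other agents, with the rest (thing = the journal, recipient = Fatima, setting = in March) as background.
Fact (4) matches on thing = the journal, recipient = Fatima, setting = in March, but has agent = Sarah instead. That refutes the claim.

4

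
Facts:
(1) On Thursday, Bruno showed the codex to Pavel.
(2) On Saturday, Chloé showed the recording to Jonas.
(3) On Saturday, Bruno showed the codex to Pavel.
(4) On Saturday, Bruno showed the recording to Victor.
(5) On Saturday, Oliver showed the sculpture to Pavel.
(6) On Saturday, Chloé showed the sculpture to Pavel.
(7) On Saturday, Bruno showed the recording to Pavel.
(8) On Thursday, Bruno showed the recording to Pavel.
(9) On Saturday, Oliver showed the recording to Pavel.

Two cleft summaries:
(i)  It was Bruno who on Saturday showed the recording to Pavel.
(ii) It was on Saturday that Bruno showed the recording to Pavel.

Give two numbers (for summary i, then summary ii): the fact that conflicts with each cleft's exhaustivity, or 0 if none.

(i): focus "Bruno". Looking for the recording as thing and Pavel as recipient and on Saturday as setting with some other agent — fact (9) has Oliver there. Refuted.
(ii): focus "on Saturday". Looking for Bruno as agent and the recording as thing and Pavel as recipient with some other setting — fact (8) has on Thursday there. Refuted.

9, 8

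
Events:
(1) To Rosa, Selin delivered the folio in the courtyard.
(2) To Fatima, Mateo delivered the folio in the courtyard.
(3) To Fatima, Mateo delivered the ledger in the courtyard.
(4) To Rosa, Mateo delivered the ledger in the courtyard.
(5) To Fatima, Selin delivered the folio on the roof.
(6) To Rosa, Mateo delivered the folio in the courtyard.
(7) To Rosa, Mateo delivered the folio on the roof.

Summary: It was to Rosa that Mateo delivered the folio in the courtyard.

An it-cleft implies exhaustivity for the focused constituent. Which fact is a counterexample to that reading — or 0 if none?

Focus of the cleft: "Rosa" (the recipient). Presupposed background: same agent, thing, setting (Mateo / the folio / in the courtyard).
The exhaustive reading says no other recipient fits that background.
Fact (2) shares the background but with recipient = Fatima; exhaustivity is violated.

2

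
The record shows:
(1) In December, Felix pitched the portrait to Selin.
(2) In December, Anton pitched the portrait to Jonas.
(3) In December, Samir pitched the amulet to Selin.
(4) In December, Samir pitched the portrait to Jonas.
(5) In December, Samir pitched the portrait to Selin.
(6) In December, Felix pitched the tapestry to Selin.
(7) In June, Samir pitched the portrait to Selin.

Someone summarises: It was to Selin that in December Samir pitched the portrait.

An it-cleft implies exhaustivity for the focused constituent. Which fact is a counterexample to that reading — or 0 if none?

Focus of the cleft: "Selin" (the recipient). Presupposed background: same agent, thing, setting (Samir / the portrait / in December).
The exhaustive reading says no other recipient fits that background.
But fact (4) also has same agent, thing, setting (Samir / the portrait / in December), with recipient = Jonas — so the exhaustive reading fails.

4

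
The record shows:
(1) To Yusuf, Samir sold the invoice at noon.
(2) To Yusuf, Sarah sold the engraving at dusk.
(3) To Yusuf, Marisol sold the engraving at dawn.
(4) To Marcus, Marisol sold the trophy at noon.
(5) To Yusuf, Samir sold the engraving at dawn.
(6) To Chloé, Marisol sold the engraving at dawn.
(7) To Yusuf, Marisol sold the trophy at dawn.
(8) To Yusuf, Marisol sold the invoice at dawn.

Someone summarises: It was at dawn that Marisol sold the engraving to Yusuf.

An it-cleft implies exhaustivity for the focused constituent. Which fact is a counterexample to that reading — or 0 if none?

The cleft puts "at dawn" in focus and presupposes the open proposition with Marisol as agent and the engraving as thing and Yusuf as recipient.
Exhaustivity: at dawn is the only setting satisfying that background.
Every other fact differs from the presupposition on some backgrounded slot, so none challenges the exhaustivity.

0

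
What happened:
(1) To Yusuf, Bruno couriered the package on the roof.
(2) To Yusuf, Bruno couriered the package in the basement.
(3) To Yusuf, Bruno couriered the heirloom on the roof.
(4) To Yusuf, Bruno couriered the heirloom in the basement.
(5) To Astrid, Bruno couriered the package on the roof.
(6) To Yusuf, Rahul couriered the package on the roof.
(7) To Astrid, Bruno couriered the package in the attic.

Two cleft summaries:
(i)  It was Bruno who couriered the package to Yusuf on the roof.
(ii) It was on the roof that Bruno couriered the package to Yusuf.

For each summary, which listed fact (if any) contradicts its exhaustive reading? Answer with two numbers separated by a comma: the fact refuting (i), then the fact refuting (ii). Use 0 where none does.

Summary (i) focuses "Bruno" (the agent); background thing = the package, recipient = Yusuf, setting = on the roof. Fact (6) matches that background with agent = Rahul — refutes (i).
Summary (ii) focuses "on the roof" (the setting); background agent = Bruno, thing = the package, recipient = Yusuf. Fact (2) matches that background with setting = in the basement — refutes (ii).

6, 2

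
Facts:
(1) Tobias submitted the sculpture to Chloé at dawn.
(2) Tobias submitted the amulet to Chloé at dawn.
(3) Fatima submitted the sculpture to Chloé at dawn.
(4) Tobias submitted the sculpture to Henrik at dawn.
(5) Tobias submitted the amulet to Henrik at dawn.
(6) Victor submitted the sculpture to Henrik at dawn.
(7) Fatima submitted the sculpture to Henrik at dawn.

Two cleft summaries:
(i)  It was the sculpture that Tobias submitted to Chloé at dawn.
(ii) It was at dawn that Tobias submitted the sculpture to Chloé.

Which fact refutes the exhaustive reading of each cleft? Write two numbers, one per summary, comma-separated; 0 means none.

Summary (i) focuses "the sculpture" (the thing); background agent = Tobias, recipient = Chloé, setting = at dawn. Fact (2) matches that background with thing = the amulet — refutes (i).
Summary (ii) focuses "at dawn" (the setting); background agent = Tobias, thing = the sculpture, recipient = Chloé. No fact matches that background with a different setting, so 0.

2, 0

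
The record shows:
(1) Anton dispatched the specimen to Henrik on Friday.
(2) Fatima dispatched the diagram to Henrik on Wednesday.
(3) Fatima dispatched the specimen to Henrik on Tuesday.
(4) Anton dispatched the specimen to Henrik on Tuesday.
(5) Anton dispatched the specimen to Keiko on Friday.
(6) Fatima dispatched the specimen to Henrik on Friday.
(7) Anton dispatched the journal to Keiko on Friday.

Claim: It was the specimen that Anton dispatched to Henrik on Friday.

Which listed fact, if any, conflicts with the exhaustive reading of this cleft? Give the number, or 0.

The cleft puts "the specimen" in focus and presupposes the open proposition with agent = Anton, recipient = Henrik, setting = on Friday.
Exhaustivity: the specimen is the only thing satisfying that background.
Every other fact differs from the presupposition on some backgrounded slot, so none challenges the exhaustivity.

0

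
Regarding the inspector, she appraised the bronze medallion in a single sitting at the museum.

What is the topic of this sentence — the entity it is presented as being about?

The construction explicitly marks "the inspector" as what the sentence is about — the topic.
The remainder of the clause is the comment (what is said about the topic).

the inspector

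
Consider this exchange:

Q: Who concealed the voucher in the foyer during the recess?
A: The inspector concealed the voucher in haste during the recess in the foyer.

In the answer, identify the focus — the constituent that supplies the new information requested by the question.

the inspector

The wh-word "who" asks about the subject (agent).
In the answer, "the voucher", "during the recess" and "in the foyer" are given — repeated from the question.
"in haste" is also new, but it specifies the manner, which is not what the question asks about — so it is not the focus.
The constituent filling the subject (agent) gap is "the inspector"; that is the focus.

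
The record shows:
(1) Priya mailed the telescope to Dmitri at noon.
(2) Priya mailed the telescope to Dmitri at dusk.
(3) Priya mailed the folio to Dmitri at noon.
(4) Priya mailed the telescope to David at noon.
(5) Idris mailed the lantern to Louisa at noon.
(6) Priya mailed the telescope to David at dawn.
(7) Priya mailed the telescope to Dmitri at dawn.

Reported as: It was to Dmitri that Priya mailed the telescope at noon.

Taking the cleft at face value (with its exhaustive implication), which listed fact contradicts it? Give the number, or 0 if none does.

The cleft puts "Dmitri" in focus and presupposes the open proposition with same agent, thing, setting (Priya / the telescope / at noon).
The exhaustive reading says no other recipient fits that background.
But fact (4) also has same agent, thing, setting (Priya / the telescope / at noon), with recipient = David — so the exhaustive reading fails.

4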